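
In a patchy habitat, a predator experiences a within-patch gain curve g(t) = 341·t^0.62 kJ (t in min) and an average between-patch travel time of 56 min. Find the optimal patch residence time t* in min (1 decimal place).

Optimal t* satisfies g'(t*) = g(t*)/(T + t*).
g'(t) = 0.62·341·t^-0.38. Setting 0.62·341·t^-0.38 = 341·t^0.62/(56+t) gives 0.62(56+t) = t, so 0.38·t = 0.62×56.
t* = 0.62×56/0.38 = 91.37 min.

91.4 min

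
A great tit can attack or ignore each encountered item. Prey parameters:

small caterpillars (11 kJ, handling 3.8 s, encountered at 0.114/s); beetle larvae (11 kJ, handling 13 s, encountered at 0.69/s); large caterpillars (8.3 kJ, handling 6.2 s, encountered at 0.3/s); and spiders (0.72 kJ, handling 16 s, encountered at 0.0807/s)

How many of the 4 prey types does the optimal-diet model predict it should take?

2

E/h in descending order: small caterpillars 2.89, large caterpillars 1.34, beetle larvae 0.846, spiders 0.045 kJ/s. The optimal diet is the largest prefix of this list for which every included type satisfies E_i/h_i > R on the types above it.
Rate on top 1: 0.875. large caterpillars: 1.34 > 0.875 → include.
Rate on top 2: 1.137. beetle larvae: 0.846 < 1.137 → exclude; stop.
Optimal diet: small caterpillars, large caterpillars — 2 of 4 types.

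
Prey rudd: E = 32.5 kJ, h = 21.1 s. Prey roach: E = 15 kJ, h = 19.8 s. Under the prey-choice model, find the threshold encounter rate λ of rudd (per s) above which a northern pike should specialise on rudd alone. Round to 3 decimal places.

At the threshold, the rate on rudd alone equals the profitability of roach: λ·32.5/(1 + λ·21.1) = 15/19.8 = 0.7576.
Rearranging, λ(32.5 − 0.7576×21.1) = 0.7576, so λ = 0.7576/16.52 = 0.04587 per s.

0.046 per s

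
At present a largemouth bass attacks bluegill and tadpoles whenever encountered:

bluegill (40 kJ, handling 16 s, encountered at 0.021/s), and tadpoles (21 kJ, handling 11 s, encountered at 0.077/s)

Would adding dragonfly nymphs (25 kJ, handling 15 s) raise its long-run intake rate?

Yes

Current rate: (0.021×40 + 0.077×21)/(1 + 0.021×16 + 0.077×11) = 1.126 kJ/s.
Profitability of dragonfly nymphs: 25/15 = 1.667 kJ/s.
Since 1.667 > R, including dragonfly nymphs increases the long-run rate.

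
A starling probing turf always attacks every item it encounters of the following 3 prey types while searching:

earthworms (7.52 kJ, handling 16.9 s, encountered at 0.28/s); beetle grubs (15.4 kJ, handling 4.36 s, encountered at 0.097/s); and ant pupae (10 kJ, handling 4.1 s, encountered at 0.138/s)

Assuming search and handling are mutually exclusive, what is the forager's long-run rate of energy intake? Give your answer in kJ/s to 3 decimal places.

0.741 kJ/s

R = Σλ_iE_i / (1 + Σλ_ih_i)
Numerator: 0.28×7.52 + 0.097×15.4 + 0.138×10 = 4.979
Denominator: 1 + 0.28×16.9 + 0.097×4.36 + 0.138×4.1 = 6.721
R = 4.979/6.721 = 0.7409 kJ/s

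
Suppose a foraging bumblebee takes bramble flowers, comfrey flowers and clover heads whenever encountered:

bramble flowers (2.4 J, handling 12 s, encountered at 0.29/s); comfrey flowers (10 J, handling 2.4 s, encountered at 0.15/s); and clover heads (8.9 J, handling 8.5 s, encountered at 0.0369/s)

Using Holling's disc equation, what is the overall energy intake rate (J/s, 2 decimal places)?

0.49 J/s

R = (0.29×2.4 + 0.15×10 + 0.0369×8.9) / (1 + 0.29×12 + 0.15×2.4 + 0.0369×8.5) = 2.524/5.154 = 0.4898 J/s.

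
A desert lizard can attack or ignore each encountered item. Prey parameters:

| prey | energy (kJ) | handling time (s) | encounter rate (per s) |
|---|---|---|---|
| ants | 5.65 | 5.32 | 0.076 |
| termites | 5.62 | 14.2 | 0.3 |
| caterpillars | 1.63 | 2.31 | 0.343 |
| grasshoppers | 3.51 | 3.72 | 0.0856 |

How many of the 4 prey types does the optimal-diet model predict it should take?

Profitabilities (E/h, kJ/s): ants 1.06, grasshoppers 0.944, caterpillars 0.706, termites 0.396. Add prey in this order while the next type's profitability exceeds the intake rate on those already taken.
Rate on top 1: 0.3058. grasshoppers: 0.944 > 0.3058 → include.
Rate on top 2: 0.4237. caterpillars: 0.706 > 0.4237 → include.
Rate on top 3: 0.5125. termites: 0.396 < 0.5125 → exclude; stop.
Optimal diet: ants, grasshoppers, caterpillars — 3 of 4 types.

3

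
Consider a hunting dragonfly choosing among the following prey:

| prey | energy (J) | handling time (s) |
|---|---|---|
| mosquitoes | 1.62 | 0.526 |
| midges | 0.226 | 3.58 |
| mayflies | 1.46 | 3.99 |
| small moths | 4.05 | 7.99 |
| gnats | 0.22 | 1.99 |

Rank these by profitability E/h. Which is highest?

In descending order of E/h:
mosquitoes: 1.62/0.526 = 3.08 J/s
small moths: 4.05/7.99 = 0.507 J/s
mayflies: 1.46/3.99 = 0.366 J/s
gnats: 0.22/1.99 = 0.111 J/s
midges: 0.226/3.58 = 0.0631 J/s

mosquitoes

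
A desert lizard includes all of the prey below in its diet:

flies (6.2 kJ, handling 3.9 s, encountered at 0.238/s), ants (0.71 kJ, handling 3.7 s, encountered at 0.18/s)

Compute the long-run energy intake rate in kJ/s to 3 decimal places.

0.618 kJ/s

R = (0.238×6.2 + 0.18×0.71) / (1 + 0.238×3.9 + 0.18×3.7) = 1.603/2.594 = 0.6181 kJ/s.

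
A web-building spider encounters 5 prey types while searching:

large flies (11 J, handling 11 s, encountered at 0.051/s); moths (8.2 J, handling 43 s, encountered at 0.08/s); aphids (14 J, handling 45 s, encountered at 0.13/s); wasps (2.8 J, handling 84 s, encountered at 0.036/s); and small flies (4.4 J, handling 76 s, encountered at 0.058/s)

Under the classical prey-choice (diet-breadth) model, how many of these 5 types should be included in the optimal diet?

Profitabilities (E/h, J/s): large flies 1, aphids 0.311, moths 0.191, small flies 0.0579, wasps 0.0333. Add prey in this order while the next type's profitability exceeds the intake rate on those already taken.
Rate on top 1: 0.3594. aphids: 0.311 < 0.3594 → exclude; stop.
Optimal diet: large flies — 1 of 5 types.

1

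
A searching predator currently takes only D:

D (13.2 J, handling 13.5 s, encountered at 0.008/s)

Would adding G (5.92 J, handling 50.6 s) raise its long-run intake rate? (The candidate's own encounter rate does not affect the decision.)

On D alone, R = ΣλE/(1+Σλh) = 0.1056/1.108 = 0.09531 J/s.
G: E/h = 5.92/50.6 = 0.117 J/s.
Since 0.117 > R, including G increases the long-run rate.

Yes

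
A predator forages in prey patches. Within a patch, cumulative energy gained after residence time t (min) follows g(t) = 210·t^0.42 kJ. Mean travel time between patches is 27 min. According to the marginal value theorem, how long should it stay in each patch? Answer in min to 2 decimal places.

Maximise g(t)/(T+t): set derivative to zero → g'(t)(T+t) = g(t).
g'(t) = 0.42·210·t^-0.58. Setting 0.42·210·t^-0.58 = 210·t^0.42/(27+t) gives 0.42(27+t) = t, so 0.58·t = 0.42×27.
t* = 0.42×27/0.58 = 19.55 min.

19.55 min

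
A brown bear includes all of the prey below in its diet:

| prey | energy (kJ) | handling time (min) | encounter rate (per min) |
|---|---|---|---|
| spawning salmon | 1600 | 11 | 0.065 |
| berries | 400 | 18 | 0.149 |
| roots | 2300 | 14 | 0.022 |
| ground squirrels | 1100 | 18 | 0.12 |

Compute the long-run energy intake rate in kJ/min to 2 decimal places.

50.43 kJ/min

R = Σλ_iE_i / (1 + Σλ_ih_i)
Numerator: 0.065×1600 + 0.149×400 + 0.022×2300 + 0.12×1100 = 346.2
Denominator: 1 + 0.065×11 + 0.149×18 + 0.022×14 + 0.12×18 = 6.865
R = 346.2/6.865 = 50.43 kJ/min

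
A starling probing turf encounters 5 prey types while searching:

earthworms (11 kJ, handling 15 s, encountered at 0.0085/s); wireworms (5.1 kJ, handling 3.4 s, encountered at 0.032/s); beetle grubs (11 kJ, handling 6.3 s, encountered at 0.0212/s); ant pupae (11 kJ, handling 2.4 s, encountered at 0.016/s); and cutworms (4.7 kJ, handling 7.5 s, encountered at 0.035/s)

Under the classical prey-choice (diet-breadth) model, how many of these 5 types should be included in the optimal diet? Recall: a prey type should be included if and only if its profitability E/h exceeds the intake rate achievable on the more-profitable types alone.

Rank by E/h (kJ/s): ant pupae 4.58, beetle grubs 1.75, wireworms 1.5, earthworms 0.733, cutworms 0.627. Include each in turn until the next type's E/h falls below the running intake rate.
Rate on top 1: 0.1695. beetle grubs: 1.75 > 0.1695 → include.
Rate on top 2: 0.3492. wireworms: 1.5 > 0.3492 → include.
Rate on top 3: 0.4469. earthworms: 0.733 > 0.4469 → include.
Rate on top 4: 0.4729. cutworms: 0.627 > 0.4729 → include.
Optimal diet: ant pupae, beetle grubs, wireworms, earthworms, cutworms — 5 of 5 types.

5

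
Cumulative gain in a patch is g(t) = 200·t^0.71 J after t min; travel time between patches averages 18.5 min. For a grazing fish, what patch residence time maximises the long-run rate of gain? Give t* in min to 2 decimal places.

45.29 min

Maximise g(t)/(T+t): set derivative to zero → g'(t)(T+t) = g(t).
g'(t) = 0.71·200·t^-0.29. Setting 0.71·200·t^-0.29 = 200·t^0.71/(18.5+t) gives 0.71(18.5+t) = t, so 0.29·t = 0.71×18.5.
t* = 0.71×18.5/0.29 = 45.29 min.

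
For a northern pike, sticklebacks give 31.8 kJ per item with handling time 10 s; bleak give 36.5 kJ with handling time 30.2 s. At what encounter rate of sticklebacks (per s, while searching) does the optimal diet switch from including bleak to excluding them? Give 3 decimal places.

The zero-one rule: include bleak iff E₂/h₂ > λE₁/(1+λh₁). Equality gives the switch point.
λE₁h₂ = E₂ + λE₂h₁ ⇒ λ = E₂/(E₁h₂ − E₂h₁) = 36.5/(960.4 − 365) = 0.06131 per s.

0.061 per s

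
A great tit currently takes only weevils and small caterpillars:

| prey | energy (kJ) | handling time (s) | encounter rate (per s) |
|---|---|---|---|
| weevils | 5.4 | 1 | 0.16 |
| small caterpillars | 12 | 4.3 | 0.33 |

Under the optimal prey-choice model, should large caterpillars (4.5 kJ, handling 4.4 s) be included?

Intake rate on the current diet: R = (0.16×5.4 + 0.33×12) / (1 + 0.16×1 + 0.33×4.3) = 4.824/2.579 = 1.87 kJ/s.
Profitability of large caterpillars: 4.5/4.4 = 1.023 kJ/s.
1.023 < 1.87, so adding large caterpillars would lower the average — exclude it.

No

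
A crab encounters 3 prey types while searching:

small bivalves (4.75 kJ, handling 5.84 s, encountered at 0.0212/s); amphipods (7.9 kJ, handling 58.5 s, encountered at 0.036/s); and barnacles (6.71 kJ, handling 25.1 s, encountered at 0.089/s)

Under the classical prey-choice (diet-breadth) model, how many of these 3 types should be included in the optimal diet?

E/h in descending order: small bivalves 0.813, barnacles 0.267, amphipods 0.135 kJ/s. The optimal diet is the largest prefix of this list for which every included type satisfies E_i/h_i > R on the types above it.
Rate on top 1: 0.08961. barnacles: 0.267 > 0.08961 → include.
Rate on top 2: 0.2078. amphipods: 0.135 < 0.2078 → exclude; stop.
Optimal diet: small bivalves, barnacles — 2 of 3 types.

2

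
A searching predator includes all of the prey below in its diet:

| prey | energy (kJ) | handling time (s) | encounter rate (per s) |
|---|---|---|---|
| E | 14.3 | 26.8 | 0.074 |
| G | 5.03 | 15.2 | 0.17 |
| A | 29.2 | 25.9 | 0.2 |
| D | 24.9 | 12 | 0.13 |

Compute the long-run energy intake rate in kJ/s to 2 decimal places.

R = (0.074×14.3 + 0.17×5.03 + 0.2×29.2 + 0.13×24.9) / (1 + 0.074×26.8 + 0.17×15.2 + 0.2×25.9 + 0.13×12) = 10.99/12.31 = 0.893 kJ/s.

0.89 kJ/s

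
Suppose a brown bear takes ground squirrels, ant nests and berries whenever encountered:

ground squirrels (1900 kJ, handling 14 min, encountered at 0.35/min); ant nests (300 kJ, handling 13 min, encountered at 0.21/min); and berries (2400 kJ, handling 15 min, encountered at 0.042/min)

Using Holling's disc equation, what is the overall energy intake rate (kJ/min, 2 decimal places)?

89.50 kJ/min

R = (0.35×1900 + 0.21×300 + 0.042×2400) / (1 + 0.35×14 + 0.21×13 + 0.042×15) = 828.8/9.26 = 89.5 kJ/min.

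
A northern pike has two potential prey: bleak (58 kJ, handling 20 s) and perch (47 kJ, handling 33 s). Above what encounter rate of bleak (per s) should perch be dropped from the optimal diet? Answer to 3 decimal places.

0.048 per s

At the threshold, the rate on bleak alone equals the profitability of perch: λ·58/(1 + λ·20) = 47/33 = 1.424.
Rearranging, λ(58 − 1.424×20) = 1.424, so λ = 1.424/29.52 = 0.04825 per s.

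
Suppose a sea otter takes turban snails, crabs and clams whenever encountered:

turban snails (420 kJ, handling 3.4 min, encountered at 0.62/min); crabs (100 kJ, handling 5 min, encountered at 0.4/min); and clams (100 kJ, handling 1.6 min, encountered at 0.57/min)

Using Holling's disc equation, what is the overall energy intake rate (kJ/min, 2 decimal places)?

59.37 kJ/min

R = Σλ_iE_i / (1 + Σλ_ih_i)
Numerator: 0.62×420 + 0.4×100 + 0.57×100 = 357.4
Denominator: 1 + 0.62×3.4 + 0.4×5 + 0.57×1.6 = 6.02
R = 357.4/6.02 = 59.37 kJ/min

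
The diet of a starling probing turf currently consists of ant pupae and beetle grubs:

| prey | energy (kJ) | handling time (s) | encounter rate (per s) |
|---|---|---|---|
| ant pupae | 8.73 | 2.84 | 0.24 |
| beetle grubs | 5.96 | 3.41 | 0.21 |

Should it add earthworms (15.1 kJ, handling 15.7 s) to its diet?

No

On ant pupae and beetle grubs alone, R = ΣλE/(1+Σλh) = 3.347/2.398 = 1.396 kJ/s.
Profitability of earthworms: 15.1/15.7 = 0.9618 kJ/s.
Since 0.9618 < R, time spent handling earthworms is better spent searching.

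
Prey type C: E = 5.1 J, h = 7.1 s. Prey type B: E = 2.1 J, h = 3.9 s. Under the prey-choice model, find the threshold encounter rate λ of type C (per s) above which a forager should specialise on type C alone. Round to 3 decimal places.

0.422 per s

Drop type B once their profitability E₂/h₂ falls below the rate achievable on type C alone: E₂/h₂ = λE₁/(1 + λh₁).
Solve for λ: λE₁h₂ = E₂(1 + λh₁) → λ(E₁h₂ − E₂h₁) = E₂ → λ = E₂/(E₁h₂ − E₂h₁).
λ = 2.1/(5.1×3.9 − 2.1×7.1) = 2.1/4.98 = 0.4217 per s.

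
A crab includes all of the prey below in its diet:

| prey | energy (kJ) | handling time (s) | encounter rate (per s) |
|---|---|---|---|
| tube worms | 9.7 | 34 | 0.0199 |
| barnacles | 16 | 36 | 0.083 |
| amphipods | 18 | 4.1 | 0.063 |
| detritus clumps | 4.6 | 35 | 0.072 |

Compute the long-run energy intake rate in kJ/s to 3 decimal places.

0.401 kJ/s

R = Σλ_iE_i / (1 + Σλ_ih_i)
Numerator: 0.0199×9.7 + 0.083×16 + 0.063×18 + 0.072×4.6 = 2.986
Denominator: 1 + 0.0199×34 + 0.083×36 + 0.063×4.1 + 0.072×35 = 7.443
R = 2.986/7.443 = 0.4012 kJ/s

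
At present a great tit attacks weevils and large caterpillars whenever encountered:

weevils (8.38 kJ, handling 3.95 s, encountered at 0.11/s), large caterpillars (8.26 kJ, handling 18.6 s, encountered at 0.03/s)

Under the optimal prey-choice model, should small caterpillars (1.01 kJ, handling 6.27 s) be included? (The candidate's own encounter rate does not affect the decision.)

On weevils and large caterpillars alone, R = ΣλE/(1+Σλh) = 1.17/1.993 = 0.587 kJ/s.
Profitability of small caterpillars: 1.01/6.27 = 0.1611 kJ/s.
Since 0.1611 < R, time spent handling small caterpillars is better spent searching.

No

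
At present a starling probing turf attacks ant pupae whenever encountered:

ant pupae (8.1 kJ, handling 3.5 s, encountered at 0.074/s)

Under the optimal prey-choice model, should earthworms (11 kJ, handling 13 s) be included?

Yes

Intake rate on the current diet: R = (0.074×8.1) / (1 + 0.074×3.5) = 0.5994/1.259 = 0.4761 kJ/s.
earthworms: E/h = 11/13 = 0.8462 kJ/s.
0.8462 > 0.4761, so adding earthworms raises the average — include it.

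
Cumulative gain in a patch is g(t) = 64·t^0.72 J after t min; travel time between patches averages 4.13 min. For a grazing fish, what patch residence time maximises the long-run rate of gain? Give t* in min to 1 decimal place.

Optimal t* satisfies g'(t*) = g(t*)/(T + t*).
g'(t) = 0.72·64·t^-0.28. Setting 0.72·64·t^-0.28 = 64·t^0.72/(4.13+t) gives 0.72(4.13+t) = t, so 0.28·t = 0.72×4.13.
t* = 0.72×4.13/0.28 = 10.62 min.

10.6 min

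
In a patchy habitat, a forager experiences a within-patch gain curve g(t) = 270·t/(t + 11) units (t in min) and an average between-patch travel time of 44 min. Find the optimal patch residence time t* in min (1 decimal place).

Optimal t* satisfies g'(t*) = g(t*)/(T + t*).
g'(t) = 270·11/(t + 11)². Setting 270·11/(t+11)² = 270t/[(t+11)(44+t)] gives 11(44+t) = t(t+11), so t² = 11×44 = 484.
t* = √484 = 22 min.

22.0 min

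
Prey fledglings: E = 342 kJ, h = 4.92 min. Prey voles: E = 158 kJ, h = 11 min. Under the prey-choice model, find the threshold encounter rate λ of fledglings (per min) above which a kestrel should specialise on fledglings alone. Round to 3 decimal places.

The zero-one rule: include voles iff E₂/h₂ > λE₁/(1+λh₁). Equality gives the switch point.
λE₁h₂ = E₂ + λE₂h₁ ⇒ λ = E₂/(E₁h₂ − E₂h₁) = 158/(3762 − 777.4) = 0.05294 per min.

0.053 per min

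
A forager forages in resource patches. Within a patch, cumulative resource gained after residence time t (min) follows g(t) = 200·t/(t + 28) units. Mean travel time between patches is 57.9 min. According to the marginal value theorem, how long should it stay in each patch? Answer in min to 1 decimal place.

Maximise g(t)/(T+t): set derivative to zero → g'(t)(T+t) = g(t).
g'(t) = 200·28/(t + 28)². Setting 200·28/(t+28)² = 200t/[(t+28)(57.9+t)] gives 28(57.9+t) = t(t+28), so t² = 28×57.9 = 1621.
t* = √1621 = 40.26 min.

40.3 min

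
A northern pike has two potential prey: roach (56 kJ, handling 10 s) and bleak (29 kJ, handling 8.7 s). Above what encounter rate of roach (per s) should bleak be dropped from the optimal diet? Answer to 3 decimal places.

The zero-one rule: include bleak iff E₂/h₂ > λE₁/(1+λh₁). Equality gives the switch point.
λE₁h₂ = E₂ + λE₂h₁ ⇒ λ = E₂/(E₁h₂ − E₂h₁) = 29/(487.2 − 290) = 0.1471 per s.

0.147 per s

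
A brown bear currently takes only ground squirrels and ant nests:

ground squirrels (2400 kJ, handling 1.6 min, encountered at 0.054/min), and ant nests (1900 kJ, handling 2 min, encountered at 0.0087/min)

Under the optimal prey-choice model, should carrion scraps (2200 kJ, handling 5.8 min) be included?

Intake rate on the current diet: R = (0.054×2400 + 0.0087×1900) / (1 + 0.054×1.6 + 0.0087×2) = 146.1/1.104 = 132.4 kJ/min.
carrion scraps: E/h = 2200/5.8 = 379.3 kJ/min.
379.3 > 132.4, so adding carrion scraps raises the average — include it.

Yes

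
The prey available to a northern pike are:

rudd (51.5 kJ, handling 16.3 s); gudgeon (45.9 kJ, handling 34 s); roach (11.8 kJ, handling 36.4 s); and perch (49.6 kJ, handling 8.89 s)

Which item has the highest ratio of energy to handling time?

In descending order of E/h:
perch: 49.6/8.89 = 5.58 kJ/s
rudd: 51.5/16.3 = 3.16 kJ/s
gudgeon: 45.9/34 = 1.35 kJ/s
roach: 11.8/36.4 = 0.324 kJ/s

perch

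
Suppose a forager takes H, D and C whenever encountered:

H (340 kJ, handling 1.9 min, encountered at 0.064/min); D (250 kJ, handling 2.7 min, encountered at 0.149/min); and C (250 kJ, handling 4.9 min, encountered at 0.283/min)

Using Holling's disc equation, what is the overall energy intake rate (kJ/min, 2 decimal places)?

44.58 kJ/min

R = Σλ_iE_i / (1 + Σλ_ih_i)
Numerator: 0.064×340 + 0.149×250 + 0.283×250 = 129.8
Denominator: 1 + 0.064×1.9 + 0.149×2.7 + 0.283×4.9 = 2.911
R = 129.8/2.911 = 44.58 kJ/min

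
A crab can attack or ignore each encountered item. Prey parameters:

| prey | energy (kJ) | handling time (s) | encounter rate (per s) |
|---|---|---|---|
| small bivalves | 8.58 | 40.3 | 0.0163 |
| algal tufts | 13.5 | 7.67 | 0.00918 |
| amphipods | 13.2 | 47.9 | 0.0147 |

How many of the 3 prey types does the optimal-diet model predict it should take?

3

Profitabilities (E/h, kJ/s): algal tufts 1.76, amphipods 0.276, small bivalves 0.213. Add prey in this order while the next type's profitability exceeds the intake rate on those already taken.
Rate on top 1: 0.1158. amphipods: 0.276 > 0.1158 → include.
Rate on top 2: 0.1792. small bivalves: 0.213 > 0.1792 → include.
Optimal diet: algal tufts, amphipods, small bivalves — 3 of 3 types.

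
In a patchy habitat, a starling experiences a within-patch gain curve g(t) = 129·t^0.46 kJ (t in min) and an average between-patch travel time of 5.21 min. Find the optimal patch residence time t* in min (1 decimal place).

By the marginal value theorem, leave when the instantaneous gain rate g'(t) equals the habitat-wide average g(t)/(T + t).
g'(t) = 0.46·129·t^-0.54. Setting 0.46·129·t^-0.54 = 129·t^0.46/(5.21+t) gives 0.46(5.21+t) = t, so 0.54·t = 0.46×5.21.
t* = 0.46×5.21/0.54 = 4.438 min.

4.4 min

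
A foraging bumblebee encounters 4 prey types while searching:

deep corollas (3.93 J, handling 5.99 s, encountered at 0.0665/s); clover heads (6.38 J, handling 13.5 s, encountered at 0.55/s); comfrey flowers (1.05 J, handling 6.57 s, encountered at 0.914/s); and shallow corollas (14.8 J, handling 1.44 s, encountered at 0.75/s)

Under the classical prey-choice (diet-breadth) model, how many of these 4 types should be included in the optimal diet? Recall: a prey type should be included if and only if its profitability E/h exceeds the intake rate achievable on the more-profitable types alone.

1

E/h in descending order: shallow corollas 10.3, deep corollas 0.656, clover heads 0.473, comfrey flowers 0.16 J/s. The optimal diet is the largest prefix of this list for which every included type satisfies E_i/h_i > R on the types above it.
Rate on top 1: 5.337. deep corollas: 0.656 < 5.337 → exclude; stop.
Optimal diet: shallow corollas — 1 of 4 types.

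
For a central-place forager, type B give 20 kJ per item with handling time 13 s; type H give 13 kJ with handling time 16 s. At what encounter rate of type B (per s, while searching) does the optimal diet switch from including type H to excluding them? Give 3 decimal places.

0.086 per s

The zero-one rule: include type H iff E₂/h₂ > λE₁/(1+λh₁). Equality gives the switch point.
λE₁h₂ = E₂ + λE₂h₁ ⇒ λ = E₂/(E₁h₂ − E₂h₁) = 13/(320 − 169) = 0.08609 per s.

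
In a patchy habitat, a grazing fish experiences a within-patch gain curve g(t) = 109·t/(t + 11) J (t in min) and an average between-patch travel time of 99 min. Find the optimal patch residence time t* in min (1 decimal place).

Optimal t* satisfies g'(t*) = g(t*)/(T + t*).
g'(t) = 109·11/(t + 11)². Setting 109·11/(t+11)² = 109t/[(t+11)(99+t)] gives 11(99+t) = t(t+11), so t² = 11×99 = 1089.
t* = √1089 = 33 min.

33.0 min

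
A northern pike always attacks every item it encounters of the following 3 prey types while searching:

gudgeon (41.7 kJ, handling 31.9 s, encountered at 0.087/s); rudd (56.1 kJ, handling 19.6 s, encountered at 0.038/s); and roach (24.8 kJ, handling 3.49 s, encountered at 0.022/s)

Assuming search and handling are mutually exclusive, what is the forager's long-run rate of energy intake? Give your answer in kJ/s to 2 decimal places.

1.37 kJ/s

R = (0.087×41.7 + 0.038×56.1 + 0.022×24.8) / (1 + 0.087×31.9 + 0.038×19.6 + 0.022×3.49) = 6.305/4.597 = 1.372 kJ/s.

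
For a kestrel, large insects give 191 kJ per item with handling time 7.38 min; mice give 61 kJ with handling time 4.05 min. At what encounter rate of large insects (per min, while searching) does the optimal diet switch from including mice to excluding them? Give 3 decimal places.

0.189 per min

Drop mice once their profitability E₂/h₂ falls below the rate achievable on large insects alone: E₂/h₂ = λE₁/(1 + λh₁).
Solve for λ: λE₁h₂ = E₂(1 + λh₁) → λ(E₁h₂ − E₂h₁) = E₂ → λ = E₂/(E₁h₂ − E₂h₁).
λ = 61/(191×4.05 − 61×7.38) = 61/323.4 = 0.1886 per min.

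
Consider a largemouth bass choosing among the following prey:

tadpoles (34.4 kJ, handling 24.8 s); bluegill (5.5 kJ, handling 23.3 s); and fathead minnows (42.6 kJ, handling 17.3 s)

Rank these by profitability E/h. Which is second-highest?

Profitability E/h (kJ/s): tadpoles = 34.4/24.8 = 1.39, bluegill = 5.5/23.3 = 0.236, fathead minnows = 42.6/17.3 = 2.46.
Ranked: fathead minnows > tadpoles > bluegill.

tadpoles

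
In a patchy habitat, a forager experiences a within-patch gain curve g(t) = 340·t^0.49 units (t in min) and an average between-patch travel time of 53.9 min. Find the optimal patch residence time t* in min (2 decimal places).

Optimal t* satisfies g'(t*) = g(t*)/(T + t*).
g'(t) = 0.49·340·t^-0.51. Setting 0.49·340·t^-0.51 = 340·t^0.49/(53.9+t) gives 0.49(53.9+t) = t, so 0.51·t = 0.49×53.9.
t* = 0.49×53.9/0.51 = 51.79 min.

51.79 min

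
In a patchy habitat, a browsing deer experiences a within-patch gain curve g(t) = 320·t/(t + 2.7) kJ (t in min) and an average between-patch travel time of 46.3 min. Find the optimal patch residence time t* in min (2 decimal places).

11.18 min

Maximise g(t)/(T+t): set derivative to zero → g'(t)(T+t) = g(t).
g'(t) = 320·2.7/(t + 2.7)². Setting 320·2.7/(t+2.7)² = 320t/[(t+2.7)(46.3+t)] gives 2.7(46.3+t) = t(t+2.7), so t² = 2.7×46.3 = 125.
t* = √125 = 11.18 min.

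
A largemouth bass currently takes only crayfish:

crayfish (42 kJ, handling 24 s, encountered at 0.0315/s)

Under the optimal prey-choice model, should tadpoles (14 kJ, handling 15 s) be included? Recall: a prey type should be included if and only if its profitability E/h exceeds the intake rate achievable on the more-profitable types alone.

Yes

Intake rate on the current diet: R = (0.0315×42) / (1 + 0.0315×24) = 1.323/1.756 = 0.7534 kJ/s.
Profitability of tadpoles: 14/15 = 0.9333 kJ/s.
Since 0.9333 > R, including tadpoles increases the long-run rate.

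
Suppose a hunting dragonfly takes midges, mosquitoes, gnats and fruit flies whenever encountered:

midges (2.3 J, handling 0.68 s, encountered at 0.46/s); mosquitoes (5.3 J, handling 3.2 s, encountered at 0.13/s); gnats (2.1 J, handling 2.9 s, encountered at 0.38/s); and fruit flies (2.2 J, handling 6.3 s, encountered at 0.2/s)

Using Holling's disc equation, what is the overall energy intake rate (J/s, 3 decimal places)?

0.730 J/s

Energy encountered per unit search time: 0.46×2.3 + 0.13×5.3 + 0.38×2.1 + 0.2×2.2 = 2.985 J/s.
Handling time per unit search time: 0.46×0.68 + 0.13×3.2 + 0.38×2.9 + 0.2×6.3 = 3.091.
Rate = 2.985/(1 + 3.091) = 0.7297 J/s.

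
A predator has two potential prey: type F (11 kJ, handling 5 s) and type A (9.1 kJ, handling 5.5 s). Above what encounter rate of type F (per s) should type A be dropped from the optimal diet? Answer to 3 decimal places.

At the threshold, the rate on type F alone equals the profitability of type A: λ·11/(1 + λ·5) = 9.1/5.5 = 1.655.
Rearranging, λ(11 − 1.655×5) = 1.655, so λ = 1.655/2.727 = 0.6067 per s.

0.607 per s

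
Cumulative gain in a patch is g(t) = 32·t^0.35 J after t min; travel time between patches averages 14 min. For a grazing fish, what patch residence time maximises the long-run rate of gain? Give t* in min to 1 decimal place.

By the marginal value theorem, leave when the instantaneous gain rate g'(t) equals the habitat-wide average g(t)/(T + t).
g'(t) = 0.35·32·t^-0.65. Setting 0.35·32·t^-0.65 = 32·t^0.35/(14+t) gives 0.35(14+t) = t, so 0.65·t = 0.35×14.
t* = 0.35×14/0.65 = 7.538 min.

7.5 min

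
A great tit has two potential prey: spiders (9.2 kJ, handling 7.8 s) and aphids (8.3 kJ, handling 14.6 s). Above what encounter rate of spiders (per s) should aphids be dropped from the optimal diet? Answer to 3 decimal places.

Drop aphids once their profitability E₂/h₂ falls below the rate achievable on spiders alone: E₂/h₂ = λE₁/(1 + λh₁).
Solve for λ: λE₁h₂ = E₂(1 + λh₁) → λ(E₁h₂ − E₂h₁) = E₂ → λ = E₂/(E₁h₂ − E₂h₁).
λ = 8.3/(9.2×14.6 − 8.3×7.8) = 8.3/69.58 = 0.1193 per s.

0.119 per s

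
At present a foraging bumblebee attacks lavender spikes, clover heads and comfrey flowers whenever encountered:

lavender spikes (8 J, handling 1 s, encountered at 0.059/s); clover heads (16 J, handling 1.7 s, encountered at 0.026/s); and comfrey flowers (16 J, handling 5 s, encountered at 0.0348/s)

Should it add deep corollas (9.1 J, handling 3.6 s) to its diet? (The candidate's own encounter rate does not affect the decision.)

Yes

On lavender spikes, clover heads and comfrey flowers alone, R = ΣλE/(1+Σλh) = 1.445/1.277 = 1.131 J/s.
Profitability of deep corollas: 9.1/3.6 = 2.528 J/s.
2.528 > 1.131, so adding deep corollas raises the average — include it.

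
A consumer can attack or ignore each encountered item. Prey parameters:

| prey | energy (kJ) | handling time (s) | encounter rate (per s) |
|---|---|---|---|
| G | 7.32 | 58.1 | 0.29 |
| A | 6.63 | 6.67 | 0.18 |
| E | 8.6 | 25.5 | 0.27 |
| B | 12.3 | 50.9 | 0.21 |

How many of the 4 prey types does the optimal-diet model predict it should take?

1

E/h in descending order: A 0.994, E 0.337, B 0.242, G 0.126 kJ/s. The optimal diet is the largest prefix of this list for which every included type satisfies E_i/h_i > R on the types above it.
Rate on top 1: 0.5423. E: 0.337 < 0.5423 → exclude; stop.
Optimal diet: A — 1 of 4 types.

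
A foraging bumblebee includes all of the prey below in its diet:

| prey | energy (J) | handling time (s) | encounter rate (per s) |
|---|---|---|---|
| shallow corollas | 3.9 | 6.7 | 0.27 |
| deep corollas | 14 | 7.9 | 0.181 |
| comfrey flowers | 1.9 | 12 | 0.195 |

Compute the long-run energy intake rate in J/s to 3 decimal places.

0.602 J/s

Energy encountered per unit search time: 0.27×3.9 + 0.181×14 + 0.195×1.9 = 3.957 J/s.
Handling time per unit search time: 0.27×6.7 + 0.181×7.9 + 0.195×12 = 5.579.
Rate = 3.957/(1 + 5.579) = 0.6015 J/s.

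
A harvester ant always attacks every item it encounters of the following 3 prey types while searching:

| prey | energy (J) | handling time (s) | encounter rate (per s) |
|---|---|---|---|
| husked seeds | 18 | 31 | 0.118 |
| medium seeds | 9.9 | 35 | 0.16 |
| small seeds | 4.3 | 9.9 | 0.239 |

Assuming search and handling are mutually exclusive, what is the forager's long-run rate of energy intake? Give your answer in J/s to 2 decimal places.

0.38 J/s

R = (0.118×18 + 0.16×9.9 + 0.239×4.3) / (1 + 0.118×31 + 0.16×35 + 0.239×9.9) = 4.736/12.62 = 0.3751 J/s.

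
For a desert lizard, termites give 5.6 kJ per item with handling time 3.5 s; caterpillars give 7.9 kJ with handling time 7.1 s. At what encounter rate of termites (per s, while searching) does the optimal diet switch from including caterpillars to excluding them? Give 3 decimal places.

0.652 per s

The zero-one rule: include caterpillars iff E₂/h₂ > λE₁/(1+λh₁). Equality gives the switch point.
λE₁h₂ = E₂ + λE₂h₁ ⇒ λ = E₂/(E₁h₂ − E₂h₁) = 7.9/(39.76 − 27.65) = 0.6524 per s.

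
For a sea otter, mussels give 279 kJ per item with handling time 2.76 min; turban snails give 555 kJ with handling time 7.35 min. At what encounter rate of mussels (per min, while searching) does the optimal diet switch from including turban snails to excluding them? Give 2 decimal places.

1.07 per min

At the threshold, the rate on mussels alone equals the profitability of turban snails: λ·279/(1 + λ·2.76) = 555/7.35 = 75.51.
Rearranging, λ(279 − 75.51×2.76) = 75.51, so λ = 75.51/70.59 = 1.07 per min.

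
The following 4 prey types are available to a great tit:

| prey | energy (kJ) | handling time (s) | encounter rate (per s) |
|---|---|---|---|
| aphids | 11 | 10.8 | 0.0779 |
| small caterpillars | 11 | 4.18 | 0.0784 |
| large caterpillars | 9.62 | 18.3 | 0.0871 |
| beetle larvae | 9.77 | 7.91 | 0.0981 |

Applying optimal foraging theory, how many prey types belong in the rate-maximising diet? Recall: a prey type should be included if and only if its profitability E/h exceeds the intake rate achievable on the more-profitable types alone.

3

E/h in descending order: small caterpillars 2.63, beetle larvae 1.24, aphids 1.02, large caterpillars 0.526 kJ/s. The optimal diet is the largest prefix of this list for which every included type satisfies E_i/h_i > R on the types above it.
Rate on top 1: 0.6495. beetle larvae: 1.24 > 0.6495 → include.
Rate on top 2: 0.8655. aphids: 1.02 > 0.8655 → include.
Rate on top 3: 0.9092. large caterpillars: 0.526 < 0.9092 → exclude; stop.
Optimal diet: small caterpillars, beetle larvae, aphids — 3 of 4 types.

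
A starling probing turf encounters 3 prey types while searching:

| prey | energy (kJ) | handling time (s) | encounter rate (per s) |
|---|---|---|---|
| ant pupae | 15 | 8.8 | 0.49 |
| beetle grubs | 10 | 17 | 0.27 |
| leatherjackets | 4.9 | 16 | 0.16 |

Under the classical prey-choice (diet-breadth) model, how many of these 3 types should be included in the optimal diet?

E/h in descending order: ant pupae 1.7, beetle grubs 0.588, leatherjackets 0.306 kJ/s. The optimal diet is the largest prefix of this list for which every included type satisfies E_i/h_i > R on the types above it.
Rate on top 1: 1.384. beetle grubs: 0.588 < 1.384 → exclude; stop.
Optimal diet: ant pupae — 1 of 3 types.

1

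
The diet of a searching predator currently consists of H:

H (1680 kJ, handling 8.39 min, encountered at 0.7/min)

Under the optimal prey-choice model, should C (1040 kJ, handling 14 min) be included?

Current rate: (0.7×1680)/(1 + 0.7×8.39) = 171.1 kJ/min.
C: E/h = 1040/14 = 74.29 kJ/min.
74.29 < 171.1, so adding C would lower the average — exclude it.

No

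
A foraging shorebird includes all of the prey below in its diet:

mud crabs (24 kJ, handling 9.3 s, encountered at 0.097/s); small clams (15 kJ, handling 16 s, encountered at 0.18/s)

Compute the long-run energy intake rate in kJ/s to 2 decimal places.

R = Σλ_iE_i / (1 + Σλ_ih_i)
Numerator: 0.097×24 + 0.18×15 = 5.028
Denominator: 1 + 0.097×9.3 + 0.18×16 = 4.782
R = 5.028/4.782 = 1.051 kJ/s

1.05 kJ/s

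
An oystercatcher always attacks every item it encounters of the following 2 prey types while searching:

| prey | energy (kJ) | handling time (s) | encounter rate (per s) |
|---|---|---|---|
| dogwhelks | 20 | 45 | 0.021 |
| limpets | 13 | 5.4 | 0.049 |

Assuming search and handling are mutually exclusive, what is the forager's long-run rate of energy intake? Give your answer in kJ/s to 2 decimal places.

R = (0.021×20 + 0.049×13) / (1 + 0.021×45 + 0.049×5.4) = 1.057/2.21 = 0.4784 kJ/s.

0.48 kJ/s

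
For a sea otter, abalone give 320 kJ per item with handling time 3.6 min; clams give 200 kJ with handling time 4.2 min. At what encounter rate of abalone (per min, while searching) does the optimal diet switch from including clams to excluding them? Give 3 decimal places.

The zero-one rule: include clams iff E₂/h₂ > λE₁/(1+λh₁). Equality gives the switch point.
λE₁h₂ = E₂ + λE₂h₁ ⇒ λ = E₂/(E₁h₂ − E₂h₁) = 200/(1344 − 720) = 0.3205 per min.

0.321 per min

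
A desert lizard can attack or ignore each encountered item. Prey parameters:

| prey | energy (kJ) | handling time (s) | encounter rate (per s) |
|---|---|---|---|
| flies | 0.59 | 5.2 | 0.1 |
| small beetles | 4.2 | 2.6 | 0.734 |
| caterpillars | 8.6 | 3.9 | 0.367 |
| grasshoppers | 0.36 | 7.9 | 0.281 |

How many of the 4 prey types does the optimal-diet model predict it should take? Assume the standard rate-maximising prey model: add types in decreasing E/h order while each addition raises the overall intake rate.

2

Rank by E/h (kJ/s): caterpillars 2.21, small beetles 1.62, flies 0.113, grasshoppers 0.0456. Include each in turn until the next type's E/h falls below the running intake rate.
Rate on top 1: 1.298. small beetles: 1.62 > 1.298 → include.
Rate on top 2: 1.438. flies: 0.113 < 1.438 → exclude; stop.
Optimal diet: caterpillars, small beetles — 2 of 4 types.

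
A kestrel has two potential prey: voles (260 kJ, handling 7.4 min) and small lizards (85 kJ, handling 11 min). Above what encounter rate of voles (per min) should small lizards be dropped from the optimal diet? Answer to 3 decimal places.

0.038 per min

At the threshold, the rate on voles alone equals the profitability of small lizards: λ·260/(1 + λ·7.4) = 85/11 = 7.727.
Rearranging, λ(260 − 7.727×7.4) = 7.727, so λ = 7.727/202.8 = 0.0381 per min.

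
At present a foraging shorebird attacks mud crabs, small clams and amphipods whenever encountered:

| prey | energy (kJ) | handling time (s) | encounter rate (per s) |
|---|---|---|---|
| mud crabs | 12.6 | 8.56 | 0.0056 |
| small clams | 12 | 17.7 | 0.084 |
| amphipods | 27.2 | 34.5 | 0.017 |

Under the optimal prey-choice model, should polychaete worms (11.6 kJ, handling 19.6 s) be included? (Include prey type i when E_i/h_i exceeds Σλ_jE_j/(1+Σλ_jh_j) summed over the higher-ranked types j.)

On mud crabs, small clams and amphipods alone, R = ΣλE/(1+Σλh) = 1.541/3.121 = 0.4937 kJ/s.
polychaete worms: E/h = 11.6/19.6 = 0.5918 kJ/s.
0.5918 > 0.4937, so adding polychaete worms raises the average — include it.

Yes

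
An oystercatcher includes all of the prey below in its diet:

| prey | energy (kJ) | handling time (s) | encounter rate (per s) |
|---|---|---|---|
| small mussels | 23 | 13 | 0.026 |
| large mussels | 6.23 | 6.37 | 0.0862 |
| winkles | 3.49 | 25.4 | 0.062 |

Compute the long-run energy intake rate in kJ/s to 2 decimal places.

R = Σλ_iE_i / (1 + Σλ_ih_i)
Numerator: 0.026×23 + 0.0862×6.23 + 0.062×3.49 = 1.351
Denominator: 1 + 0.026×13 + 0.0862×6.37 + 0.062×25.4 = 3.462
R = 1.351/3.462 = 0.3904 kJ/s

0.39 kJ/s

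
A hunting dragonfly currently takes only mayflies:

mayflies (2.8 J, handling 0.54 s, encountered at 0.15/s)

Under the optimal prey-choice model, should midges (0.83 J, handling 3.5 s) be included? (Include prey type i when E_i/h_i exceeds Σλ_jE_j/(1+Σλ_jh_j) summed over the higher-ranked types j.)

No

Current rate: (0.15×2.8)/(1 + 0.15×0.54) = 0.3885 J/s.
Profitability of midges: 0.83/3.5 = 0.2371 J/s.
0.2371 < 0.3885, so adding midges would lower the average — exclude it.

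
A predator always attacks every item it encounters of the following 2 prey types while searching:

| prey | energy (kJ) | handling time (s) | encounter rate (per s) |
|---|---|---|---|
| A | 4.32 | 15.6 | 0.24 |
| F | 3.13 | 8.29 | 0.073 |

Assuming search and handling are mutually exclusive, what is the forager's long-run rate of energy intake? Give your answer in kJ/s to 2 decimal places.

0.24 kJ/s

R = Σλ_iE_i / (1 + Σλ_ih_i)
Numerator: 0.24×4.32 + 0.073×3.13 = 1.265
Denominator: 1 + 0.24×15.6 + 0.073×8.29 = 5.349
R = 1.265/5.349 = 0.2365 kJ/s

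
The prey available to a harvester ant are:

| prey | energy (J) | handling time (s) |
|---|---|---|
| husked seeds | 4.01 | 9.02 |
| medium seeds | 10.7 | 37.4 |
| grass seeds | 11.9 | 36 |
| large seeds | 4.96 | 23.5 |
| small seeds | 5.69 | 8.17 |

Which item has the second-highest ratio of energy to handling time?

Profitability E/h (J/s): husked seeds = 4.01/9.02 = 0.445, medium seeds = 10.7/37.4 = 0.286, grass seeds = 11.9/36 = 0.331, large seeds = 4.96/23.5 = 0.211, small seeds = 5.69/8.17 = 0.696.
Ranked: small seeds > husked seeds > grass seeds > medium seeds > large seeds.

husked seeds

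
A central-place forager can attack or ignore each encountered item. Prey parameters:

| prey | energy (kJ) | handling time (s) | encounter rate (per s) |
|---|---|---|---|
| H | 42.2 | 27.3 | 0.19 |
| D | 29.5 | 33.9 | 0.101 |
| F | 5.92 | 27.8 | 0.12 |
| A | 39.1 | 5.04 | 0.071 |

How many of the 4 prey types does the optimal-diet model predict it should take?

1

Profitabilities (E/h, kJ/s): A 7.76, H 1.55, D 0.87, F 0.213. Add prey in this order while the next type's profitability exceeds the intake rate on those already taken.
Rate on top 1: 2.044. H: 1.55 < 2.044 → exclude; stop.
Optimal diet: A — 1 of 4 types.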